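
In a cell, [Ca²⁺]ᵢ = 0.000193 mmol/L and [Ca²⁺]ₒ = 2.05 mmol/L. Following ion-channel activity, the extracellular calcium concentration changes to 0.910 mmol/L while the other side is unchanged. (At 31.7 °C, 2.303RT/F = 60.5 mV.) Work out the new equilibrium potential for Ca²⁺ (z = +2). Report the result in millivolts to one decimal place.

111.1 mV

After the shift: [Ca²⁺]_out = 0.910, [Ca²⁺]_in = 0.000193 mmol/L.
E_new = (60.5/2)·log₁₀(0.910/0.000193) = 30.25 · (3.6735) = 111.12 mV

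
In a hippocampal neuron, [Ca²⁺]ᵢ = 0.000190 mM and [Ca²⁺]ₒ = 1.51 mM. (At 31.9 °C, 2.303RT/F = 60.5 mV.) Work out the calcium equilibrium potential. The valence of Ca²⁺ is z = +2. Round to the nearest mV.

118 mV

E = (60.5/z) · log₁₀([Ca²⁺]_out/[Ca²⁺]_in) with z = +2.
= (60.5/2) · log₁₀(1.51/0.000190) = 30.25 · log₁₀(7947)
= 30.25 · (3.9002) = 117.98 mV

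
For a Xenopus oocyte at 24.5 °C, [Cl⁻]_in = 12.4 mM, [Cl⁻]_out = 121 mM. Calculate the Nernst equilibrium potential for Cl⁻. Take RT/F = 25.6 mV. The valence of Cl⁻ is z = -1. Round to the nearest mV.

-58 mV

E = (25.6/z) · ln([Cl⁻]_out/[Cl⁻]_in) with z = -1.
For an anion, dividing by z = -1 reverses the sign.
= (25.6/-1) · ln(121/12.4) = -25.60 · ln(9.758)
= -25.60 · (2.2781) = -58.32 mV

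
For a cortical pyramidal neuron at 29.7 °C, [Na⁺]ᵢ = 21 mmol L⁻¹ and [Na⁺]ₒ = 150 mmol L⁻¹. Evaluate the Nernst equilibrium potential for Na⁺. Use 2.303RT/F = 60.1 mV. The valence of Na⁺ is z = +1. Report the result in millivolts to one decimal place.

51.3 mV

E = (60.1/z) · log₁₀([Na⁺]_out/[Na⁺]_in) with z = +1.
= (60.1/1) · log₁₀(150/21) = 60.10 · log₁₀(7.143)
= 60.10 · (0.8539) = 51.32 mV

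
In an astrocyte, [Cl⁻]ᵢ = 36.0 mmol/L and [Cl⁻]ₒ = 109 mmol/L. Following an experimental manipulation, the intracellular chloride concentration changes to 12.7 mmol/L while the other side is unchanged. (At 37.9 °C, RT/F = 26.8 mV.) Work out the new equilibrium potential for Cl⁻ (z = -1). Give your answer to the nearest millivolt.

After the shift: [Cl⁻]_out = 109, [Cl⁻]_in = 12.7 mmol/L.
E_new = (26.8/-1)·ln(109/12.7) = -26.80 · (2.1497) = -57.61 mV

-58 mV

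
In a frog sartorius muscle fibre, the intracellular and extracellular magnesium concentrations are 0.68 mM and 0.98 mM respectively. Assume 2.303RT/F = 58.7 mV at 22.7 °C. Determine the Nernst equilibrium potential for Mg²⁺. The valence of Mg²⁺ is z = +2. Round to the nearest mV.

5 mV

E = (58.7/z) · log₁₀([Mg²⁺]_out/[Mg²⁺]_in) with z = +2.
= (58.7/2) · log₁₀(0.98/0.68) = 29.35 · log₁₀(1.441)
= 29.35 · (0.1587) = 4.66 mV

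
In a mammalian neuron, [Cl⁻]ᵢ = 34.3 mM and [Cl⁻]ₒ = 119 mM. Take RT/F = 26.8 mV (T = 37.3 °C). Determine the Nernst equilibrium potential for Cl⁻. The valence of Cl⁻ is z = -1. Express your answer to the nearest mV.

-33 mV

E = (26.8/z) · ln([Cl⁻]_out/[Cl⁻]_in) with z = -1.
For an anion, dividing by z = -1 reverses the sign.
= (26.8/-1) · ln(119/34.3) = -26.80 · ln(3.469)
= -26.80 · (1.2440) = -33.34 mV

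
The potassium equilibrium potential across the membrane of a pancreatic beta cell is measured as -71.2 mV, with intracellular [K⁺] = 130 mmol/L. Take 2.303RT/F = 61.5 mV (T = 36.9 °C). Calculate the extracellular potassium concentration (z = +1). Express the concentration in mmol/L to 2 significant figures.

Nernst: E = (61.5/1) · log₁₀([out]/[in]), so log₁₀([out]/[in]) = -71.2 × 1 / 61.5 = -1.1577.
[out]/[in] = 10^(-1.1577) = 0.06955.
[out] = 0.06955 × 130 = 9.041 mmol/L.

9.0 mmol/L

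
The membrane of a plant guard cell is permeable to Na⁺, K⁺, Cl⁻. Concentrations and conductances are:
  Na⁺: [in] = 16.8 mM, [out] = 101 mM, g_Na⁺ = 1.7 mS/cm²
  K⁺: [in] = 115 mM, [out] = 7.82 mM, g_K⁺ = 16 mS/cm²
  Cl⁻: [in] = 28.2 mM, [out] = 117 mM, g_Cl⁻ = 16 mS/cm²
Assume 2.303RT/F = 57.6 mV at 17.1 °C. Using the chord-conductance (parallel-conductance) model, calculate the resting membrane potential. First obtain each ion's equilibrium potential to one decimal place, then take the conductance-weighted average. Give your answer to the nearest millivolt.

E_Na⁺ = (57.6/1)·log₁₀(101/16.8) = 44.9 mV
E_K⁺ = (57.6/1)·log₁₀(7.82/115) = -67.2 mV
E_Cl⁻ = (57.6/-1)·log₁₀(117/28.2) = -35.6 mV
Vm = (Σ gᵢEᵢ)/(Σ gᵢ) = (1.7·44.9 + 16·-67.2 + 16·-35.6) / (1.7 + 16 + 16)
= -1568.47 / 33.7 = -46.54 mV

-47 mV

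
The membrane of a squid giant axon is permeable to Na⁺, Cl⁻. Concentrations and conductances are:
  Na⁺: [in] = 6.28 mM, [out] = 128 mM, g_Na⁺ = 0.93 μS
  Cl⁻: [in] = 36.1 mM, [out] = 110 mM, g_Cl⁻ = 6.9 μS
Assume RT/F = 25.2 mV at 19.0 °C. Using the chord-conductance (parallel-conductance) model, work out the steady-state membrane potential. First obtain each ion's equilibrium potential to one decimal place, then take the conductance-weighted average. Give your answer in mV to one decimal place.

E_Na⁺ = (25.2/1)·ln(128/6.28) = 76.0 mV
E_Cl⁻ = (25.2/-1)·ln(110/36.1) = -28.1 mV
Vm = (Σ gᵢEᵢ)/(Σ gᵢ) = (0.93·76.0 + 6.9·-28.1) / (0.93 + 6.9)
= -123.21 / 7.83 = -15.74 mV

-15.7 mV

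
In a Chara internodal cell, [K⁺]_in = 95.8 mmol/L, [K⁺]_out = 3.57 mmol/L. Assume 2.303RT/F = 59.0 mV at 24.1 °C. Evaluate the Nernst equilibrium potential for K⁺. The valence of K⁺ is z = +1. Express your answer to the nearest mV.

E = (59.0/z) · log₁₀([K⁺]_out/[K⁺]_in) with z = +1.
= (59.0/1) · log₁₀(3.57/95.8) = 59.00 · log₁₀(0.03727)
= 59.00 · (-1.4287) = -84.29 mV

-84 mV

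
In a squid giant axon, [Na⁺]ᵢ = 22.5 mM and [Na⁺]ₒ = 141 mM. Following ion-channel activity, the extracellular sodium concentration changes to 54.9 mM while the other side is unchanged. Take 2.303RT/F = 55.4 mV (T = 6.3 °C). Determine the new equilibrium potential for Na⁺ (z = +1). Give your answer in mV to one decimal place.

21.5 mV

After the shift: [Na⁺]_out = 54.9, [Na⁺]_in = 22.5 mM.
E_new = (55.4/1)·log₁₀(54.9/22.5) = 55.40 · (0.3874) = 21.46 mV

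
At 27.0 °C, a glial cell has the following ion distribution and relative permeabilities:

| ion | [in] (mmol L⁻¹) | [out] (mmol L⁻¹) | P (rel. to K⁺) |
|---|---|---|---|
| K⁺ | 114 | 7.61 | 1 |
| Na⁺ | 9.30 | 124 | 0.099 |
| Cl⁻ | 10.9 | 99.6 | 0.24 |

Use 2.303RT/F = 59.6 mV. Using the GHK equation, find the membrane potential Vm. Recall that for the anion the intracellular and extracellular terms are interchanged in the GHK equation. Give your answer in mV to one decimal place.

-47.1 mV

Vm = 59.6 · log₁₀[(Σ P·[cation]ₒ + Σ P·[anion]ᵢ) / (Σ P·[cation]ᵢ + Σ P·[anion]ₒ)]
Numerator = 1×7.61 + 0.099×124 + 0.24×10.9 = 22.5
Denominator = 1×114 + 0.099×9.30 + 0.24×99.6 = 138.8
Vm = 59.6 · log₁₀(0.16209) = 59.6 × (-0.7902) = -47.10 mV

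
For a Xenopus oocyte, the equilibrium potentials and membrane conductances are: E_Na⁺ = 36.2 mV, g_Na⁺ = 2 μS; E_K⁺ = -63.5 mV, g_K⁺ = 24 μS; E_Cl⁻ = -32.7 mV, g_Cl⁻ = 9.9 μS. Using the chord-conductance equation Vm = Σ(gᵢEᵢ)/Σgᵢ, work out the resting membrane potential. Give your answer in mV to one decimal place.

-49.5 mV

Σ gᵢEᵢ = 2·(36.2) + 24·(-63.5) + 9.9·(-32.7) = -1775.33
Σ gᵢ = 2 + 24 + 9.9 = 35.9
Vm = -1775.33 / 35.9 = -49.45 mV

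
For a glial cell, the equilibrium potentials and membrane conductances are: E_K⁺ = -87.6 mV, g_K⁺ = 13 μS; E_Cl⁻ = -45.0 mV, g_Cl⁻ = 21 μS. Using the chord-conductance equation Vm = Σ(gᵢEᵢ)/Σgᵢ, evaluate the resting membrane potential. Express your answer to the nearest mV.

Σ gᵢEᵢ = 13·(-87.6) + 21·(-45.0) = -2083.80
Σ gᵢ = 13 + 21 = 34
Vm = -2083.80 / 34 = -61.29 mV

-61 mV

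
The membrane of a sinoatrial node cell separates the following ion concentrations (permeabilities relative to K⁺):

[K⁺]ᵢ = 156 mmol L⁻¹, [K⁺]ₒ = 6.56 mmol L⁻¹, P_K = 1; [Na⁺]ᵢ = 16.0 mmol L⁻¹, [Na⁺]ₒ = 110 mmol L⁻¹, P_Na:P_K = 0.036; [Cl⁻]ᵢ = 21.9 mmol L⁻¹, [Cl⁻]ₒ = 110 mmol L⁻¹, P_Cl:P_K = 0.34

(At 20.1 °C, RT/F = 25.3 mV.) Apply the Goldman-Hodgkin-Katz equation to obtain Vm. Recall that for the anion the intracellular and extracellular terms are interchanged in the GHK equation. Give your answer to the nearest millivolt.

-60 mV

Vm = 25.3 · ln[(Σ P·[cation]ₒ + Σ P·[anion]ᵢ) / (Σ P·[cation]ᵢ + Σ P·[anion]ₒ)]
Numerator = 1×6.56 + 0.036×110 + 0.34×21.9 = 17.97
Denominator = 1×156 + 0.036×16.0 + 0.34×110 = 194
Vm = 25.3 · ln(0.09262) = 25.3 × (-2.3793) = -60.20 mV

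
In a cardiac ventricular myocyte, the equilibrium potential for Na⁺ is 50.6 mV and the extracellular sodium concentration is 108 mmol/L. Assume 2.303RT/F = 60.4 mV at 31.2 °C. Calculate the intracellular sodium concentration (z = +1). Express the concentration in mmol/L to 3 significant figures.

15.7 mmol/L

Nernst: E = (60.4/1) · log₁₀([out]/[in]), so log₁₀([out]/[in]) = 50.6 × 1 / 60.4 = 0.8377.
[out]/[in] = 10^(0.8377) = 6.883.
[in] = 108 / 6.883 = 15.69 mmol/L.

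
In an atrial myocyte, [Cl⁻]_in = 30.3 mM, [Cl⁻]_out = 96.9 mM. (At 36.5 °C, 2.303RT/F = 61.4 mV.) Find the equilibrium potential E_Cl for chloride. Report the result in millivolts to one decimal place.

-31.0 mV

E = (61.4/z) · log₁₀([Cl⁻]_out/[Cl⁻]_in) with z = -1.
For an anion, dividing by z = -1 reverses the sign.
= (61.4/-1) · log₁₀(96.9/30.3) = -61.40 · log₁₀(3.198)
= -61.40 · (0.5049) = -31.00 mV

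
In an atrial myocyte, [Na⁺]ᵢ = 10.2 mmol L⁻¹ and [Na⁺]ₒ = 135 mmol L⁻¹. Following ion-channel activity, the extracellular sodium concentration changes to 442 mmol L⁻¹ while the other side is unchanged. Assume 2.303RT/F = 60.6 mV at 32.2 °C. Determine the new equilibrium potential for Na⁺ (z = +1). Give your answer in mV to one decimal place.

After the shift: [Na⁺]_out = 442, [Na⁺]_in = 10.2 mmol L⁻¹.
E_new = (60.6/1)·log₁₀(442/10.2) = 60.60 · (1.6368) = 99.19 mV

99.2 mV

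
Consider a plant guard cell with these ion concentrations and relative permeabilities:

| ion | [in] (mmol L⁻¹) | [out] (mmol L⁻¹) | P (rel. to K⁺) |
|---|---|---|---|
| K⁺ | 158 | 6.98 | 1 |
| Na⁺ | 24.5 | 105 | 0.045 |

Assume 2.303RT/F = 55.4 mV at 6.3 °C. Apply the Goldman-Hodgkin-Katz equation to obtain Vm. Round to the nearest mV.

-63 mV

Vm = 55.4 · log₁₀[(Σ P·[cation]ₒ + Σ P·[anion]ᵢ) / (Σ P·[cation]ᵢ + Σ P·[anion]ₒ)]
Numerator = 1×6.98 + 0.045×105 = 11.71
Denominator = 1×158 + 0.045×24.5 = 159.1
Vm = 55.4 · log₁₀(0.073569) = 55.4 × (-1.1333) = -62.79 mV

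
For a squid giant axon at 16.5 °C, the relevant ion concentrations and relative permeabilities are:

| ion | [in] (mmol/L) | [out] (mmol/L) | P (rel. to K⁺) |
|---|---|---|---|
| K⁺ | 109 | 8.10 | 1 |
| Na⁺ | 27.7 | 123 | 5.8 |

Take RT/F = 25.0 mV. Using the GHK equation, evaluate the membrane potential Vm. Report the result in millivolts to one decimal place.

Vm = 25.0 · ln[(Σ P·[cation]ₒ + Σ P·[anion]ᵢ) / (Σ P·[cation]ᵢ + Σ P·[anion]ₒ)]
Numerator = 1×8.10 + 5.8×123 = 721.5
Denominator = 1×109 + 5.8×27.7 = 269.7
Vm = 25.0 · ln(2.6756) = 25.0 × (0.9842) = 24.60 mV

24.6 mV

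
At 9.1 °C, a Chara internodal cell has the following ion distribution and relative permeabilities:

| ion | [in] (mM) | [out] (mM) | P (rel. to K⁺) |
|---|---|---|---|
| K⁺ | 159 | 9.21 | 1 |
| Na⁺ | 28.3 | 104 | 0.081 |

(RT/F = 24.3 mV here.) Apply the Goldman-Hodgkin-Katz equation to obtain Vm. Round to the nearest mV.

Vm = 24.3 · ln[(Σ P·[cation]ₒ + Σ P·[anion]ᵢ) / (Σ P·[cation]ᵢ + Σ P·[anion]ₒ)]
Numerator = 1×9.21 + 0.081×104 = 17.63
Denominator = 1×159 + 0.081×28.3 = 161.3
Vm = 24.3 · ln(0.10933) = 24.3 × (-2.2134) = -53.79 mV

-54 mV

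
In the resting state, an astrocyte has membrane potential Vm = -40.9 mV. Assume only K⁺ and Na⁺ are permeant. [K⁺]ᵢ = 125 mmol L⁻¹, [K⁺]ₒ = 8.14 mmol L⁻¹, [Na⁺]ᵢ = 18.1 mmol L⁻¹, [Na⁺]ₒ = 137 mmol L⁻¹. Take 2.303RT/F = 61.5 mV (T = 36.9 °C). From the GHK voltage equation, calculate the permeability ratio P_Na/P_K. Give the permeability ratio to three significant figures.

Let α = P_Na/P_K. GHK: Vm = 61.5·log₁₀[(Kₒ + α·Naₒ)/(Kᵢ + α·Naᵢ)].
10^(Vm/61.5) = 10^(-40.9/61.5) = 0.21625
So 0.21625·(Kᵢ + α·Naᵢ) = Kₒ + α·Naₒ → α = (0.21625·125.0 − 8.14) / (137.0 − 0.21625·18.1)
α = (27.03 − 8.14) / (137.0 − 3.914) = 18.89/133.1 = 0.1419

0.142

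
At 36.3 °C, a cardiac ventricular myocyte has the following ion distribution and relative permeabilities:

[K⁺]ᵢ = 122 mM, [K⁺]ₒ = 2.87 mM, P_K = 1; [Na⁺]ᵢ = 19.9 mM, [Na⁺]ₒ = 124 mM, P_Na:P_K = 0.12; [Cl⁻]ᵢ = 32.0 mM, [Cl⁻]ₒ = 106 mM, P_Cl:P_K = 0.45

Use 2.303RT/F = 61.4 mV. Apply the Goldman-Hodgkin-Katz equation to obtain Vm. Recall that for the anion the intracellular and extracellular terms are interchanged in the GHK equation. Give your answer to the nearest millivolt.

Vm = 61.4 · log₁₀[(Σ P·[cation]ₒ + Σ P·[anion]ᵢ) / (Σ P·[cation]ᵢ + Σ P·[anion]ₒ)]
Numerator = 1×2.87 + 0.12×124 + 0.45×32.0 = 32.15
Denominator = 1×122 + 0.12×19.9 + 0.45×106 = 172.1
Vm = 61.4 · log₁₀(0.18682) = 61.4 × (-0.7286) = -44.73 mV

-45 mV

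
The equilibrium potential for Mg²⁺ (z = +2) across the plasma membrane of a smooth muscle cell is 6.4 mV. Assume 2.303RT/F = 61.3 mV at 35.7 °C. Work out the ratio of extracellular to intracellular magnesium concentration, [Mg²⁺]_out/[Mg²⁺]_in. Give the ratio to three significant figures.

1.62

log₁₀([out]/[in]) = E·z/(61.3) = 6.4 × 2 / 61.3 = 0.2088
[out]/[in] = 10^(0.2088) = 1.617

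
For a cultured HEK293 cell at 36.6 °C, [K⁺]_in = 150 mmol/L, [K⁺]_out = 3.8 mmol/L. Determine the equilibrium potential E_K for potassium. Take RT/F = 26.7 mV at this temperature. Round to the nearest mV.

-98 mV

E = (26.7/z) · ln([K⁺]_out/[K⁺]_in) with z = +1.
= (26.7/1) · ln(3.8/150) = 26.70 · ln(0.02533)
= 26.70 · (-3.6756) = -98.14 mV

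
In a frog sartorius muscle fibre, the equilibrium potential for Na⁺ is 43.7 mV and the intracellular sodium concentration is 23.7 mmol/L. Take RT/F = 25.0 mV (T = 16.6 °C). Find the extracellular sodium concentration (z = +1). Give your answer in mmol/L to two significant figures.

Nernst: E = (25.0/1) · ln([out]/[in]), so ln([out]/[in]) = 43.7 × 1 / 25.0 = 1.7480.
[out]/[in] = e^(1.7480) = 5.743.
[out] = 5.743 × 23.7 = 136.1 mmol/L.

140 mmol/L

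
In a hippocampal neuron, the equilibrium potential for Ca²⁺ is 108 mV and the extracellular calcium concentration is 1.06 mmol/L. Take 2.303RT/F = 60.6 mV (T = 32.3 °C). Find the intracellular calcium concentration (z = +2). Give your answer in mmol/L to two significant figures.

Nernst: E = (60.6/2) · log₁₀([out]/[in]), so log₁₀([out]/[in]) = 108.0 × 2 / 60.6 = 3.5644.
[out]/[in] = 10^(3.5644) = 3667.
[in] = 1.06 / 3667 = 0.000289 mmol/L.

0.00029 mmol/L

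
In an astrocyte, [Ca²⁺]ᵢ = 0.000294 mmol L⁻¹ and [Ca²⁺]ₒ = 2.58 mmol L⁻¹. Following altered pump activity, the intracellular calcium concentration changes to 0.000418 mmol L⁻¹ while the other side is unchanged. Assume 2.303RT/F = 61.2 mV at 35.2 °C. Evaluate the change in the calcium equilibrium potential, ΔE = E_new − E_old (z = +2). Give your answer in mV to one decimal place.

-4.7 mV

E_old = (61.2/2)·log₁₀(2.58/0.000294) = 120.66 mV
E_new = (61.2/2)·log₁₀(2.58/0.000418) = 115.99 mV
ΔE = 115.99 − (120.66) = -4.68 mV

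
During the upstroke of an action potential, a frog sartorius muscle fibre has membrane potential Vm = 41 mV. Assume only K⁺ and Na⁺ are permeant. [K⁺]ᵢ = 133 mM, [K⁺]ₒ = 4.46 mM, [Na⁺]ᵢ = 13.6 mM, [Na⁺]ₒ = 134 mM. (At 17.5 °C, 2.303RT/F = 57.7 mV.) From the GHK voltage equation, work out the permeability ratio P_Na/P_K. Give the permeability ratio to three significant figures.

Let α = P_Na/P_K. GHK: Vm = 57.7·log₁₀[(Kₒ + α·Naₒ)/(Kᵢ + α·Naᵢ)].
10^(Vm/57.7) = 10^(41.0/57.7) = 5.1354
So 5.1354·(Kᵢ + α·Naᵢ) = Kₒ + α·Naₒ → α = (5.1354·133.0 − 4.46) / (134.0 − 5.1354·13.6)
α = (683 − 4.46) / (134.0 − 69.84) = 678.5/64.16 = 10.58

10.6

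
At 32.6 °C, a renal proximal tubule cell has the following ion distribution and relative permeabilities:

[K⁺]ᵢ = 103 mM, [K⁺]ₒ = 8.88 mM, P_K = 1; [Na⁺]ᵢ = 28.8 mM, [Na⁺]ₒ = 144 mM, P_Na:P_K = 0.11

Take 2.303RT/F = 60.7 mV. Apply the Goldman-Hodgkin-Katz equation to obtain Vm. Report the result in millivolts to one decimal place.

-38.4 mV

Vm = 60.7 · log₁₀[(Σ P·[cation]ₒ + Σ P·[anion]ᵢ) / (Σ P·[cation]ᵢ + Σ P·[anion]ₒ)]
Numerator = 1×8.88 + 0.11×144 = 24.72
Denominator = 1×103 + 0.11×28.8 = 106.2
Vm = 60.7 · log₁₀(0.23284) = 60.7 × (-0.6329) = -38.42 mV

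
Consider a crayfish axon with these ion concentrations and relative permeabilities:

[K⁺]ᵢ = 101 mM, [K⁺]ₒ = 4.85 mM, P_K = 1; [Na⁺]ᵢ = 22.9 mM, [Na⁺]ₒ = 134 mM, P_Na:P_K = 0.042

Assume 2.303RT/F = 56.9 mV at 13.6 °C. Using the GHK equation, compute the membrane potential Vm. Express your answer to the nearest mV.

Vm = 56.9 · log₁₀[(Σ P·[cation]ₒ + Σ P·[anion]ᵢ) / (Σ P·[cation]ᵢ + Σ P·[anion]ₒ)]
Numerator = 1×4.85 + 0.042×134 = 10.48
Denominator = 1×101 + 0.042×22.9 = 102
Vm = 56.9 · log₁₀(0.10276) = 56.9 × (-0.9882) = -56.23 mV

-56 mV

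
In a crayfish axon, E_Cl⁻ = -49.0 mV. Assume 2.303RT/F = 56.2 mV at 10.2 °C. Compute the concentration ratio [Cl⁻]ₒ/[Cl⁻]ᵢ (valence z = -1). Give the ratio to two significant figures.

log₁₀([out]/[in]) = E·z/(56.2) = -49.0 × -1 / 56.2 = 0.8719
[out]/[in] = 10^(0.8719) = 7.445

7.4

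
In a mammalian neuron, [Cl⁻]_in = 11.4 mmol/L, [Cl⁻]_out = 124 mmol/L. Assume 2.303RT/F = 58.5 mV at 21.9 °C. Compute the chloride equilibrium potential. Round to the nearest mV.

E = (58.5/z) · log₁₀([Cl⁻]_out/[Cl⁻]_in) with z = -1.
For an anion, dividing by z = -1 reverses the sign.
= (58.5/-1) · log₁₀(124/11.4) = -58.50 · log₁₀(10.88)
= -58.50 · (1.0365) = -60.64 mV

-61 mV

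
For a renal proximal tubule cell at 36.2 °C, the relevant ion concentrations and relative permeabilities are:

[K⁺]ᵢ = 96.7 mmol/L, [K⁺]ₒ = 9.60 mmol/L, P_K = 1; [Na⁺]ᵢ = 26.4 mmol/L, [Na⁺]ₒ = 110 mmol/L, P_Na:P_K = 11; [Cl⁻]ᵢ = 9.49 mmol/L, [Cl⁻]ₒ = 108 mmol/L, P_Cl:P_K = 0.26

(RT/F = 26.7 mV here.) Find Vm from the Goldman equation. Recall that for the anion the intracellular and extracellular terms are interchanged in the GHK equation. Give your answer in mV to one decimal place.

Vm = 26.7 · ln[(Σ P·[cation]ₒ + Σ P·[anion]ᵢ) / (Σ P·[cation]ᵢ + Σ P·[anion]ₒ)]
Numerator = 1×9.60 + 11×110 + 0.26×9.49 = 1222
Denominator = 1×96.7 + 11×26.4 + 0.26×108 = 415.2
Vm = 26.7 · ln(2.9435) = 26.7 × (1.0796) = 28.82 mV

28.8 mV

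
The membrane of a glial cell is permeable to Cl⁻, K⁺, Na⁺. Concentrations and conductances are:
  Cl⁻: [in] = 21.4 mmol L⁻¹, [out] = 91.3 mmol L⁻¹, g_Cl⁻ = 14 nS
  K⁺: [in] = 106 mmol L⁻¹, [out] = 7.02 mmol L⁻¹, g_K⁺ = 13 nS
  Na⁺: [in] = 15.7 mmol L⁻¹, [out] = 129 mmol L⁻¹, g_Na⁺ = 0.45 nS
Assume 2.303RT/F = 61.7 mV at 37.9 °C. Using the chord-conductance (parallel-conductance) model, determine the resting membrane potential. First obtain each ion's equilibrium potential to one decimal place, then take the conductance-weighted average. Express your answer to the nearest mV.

-53 mV

E_Cl⁻ = (61.7/-1)·log₁₀(91.3/21.4) = -38.9 mV
E_K⁺ = (61.7/1)·log₁₀(7.02/106) = -72.7 mV
E_Na⁺ = (61.7/1)·log₁₀(129/15.7) = 56.4 mV
Vm = (Σ gᵢEᵢ)/(Σ gᵢ) = (14·-38.9 + 13·-72.7 + 0.45·56.4) / (14 + 13 + 0.45)
= -1464.32 / 27.45 = -53.34 mV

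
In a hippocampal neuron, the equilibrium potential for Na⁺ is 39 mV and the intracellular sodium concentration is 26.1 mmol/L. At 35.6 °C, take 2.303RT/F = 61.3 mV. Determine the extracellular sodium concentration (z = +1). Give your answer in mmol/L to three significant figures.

Nernst: E = (61.3/1) · log₁₀([out]/[in]), so log₁₀([out]/[in]) = 39.0 × 1 / 61.3 = 0.6362.
[out]/[in] = 10^(0.6362) = 4.327.
[out] = 4.327 × 26.1 = 112.9 mmol/L.

113 mmol/L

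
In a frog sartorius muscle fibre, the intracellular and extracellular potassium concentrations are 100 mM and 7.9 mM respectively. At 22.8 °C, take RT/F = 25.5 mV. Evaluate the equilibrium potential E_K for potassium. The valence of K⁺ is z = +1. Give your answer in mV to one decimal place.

-64.7 mV

E = (25.5/z) · ln([K⁺]_out/[K⁺]_in) with z = +1.
= (25.5/1) · ln(7.9/100) = 25.50 · ln(0.079)
= 25.50 · (-2.5383) = -64.73 mV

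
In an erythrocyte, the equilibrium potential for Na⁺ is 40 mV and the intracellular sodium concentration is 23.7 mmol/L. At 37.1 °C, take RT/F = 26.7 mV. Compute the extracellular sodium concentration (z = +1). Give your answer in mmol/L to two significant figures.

110 mmol/L

Nernst: E = (26.7/1) · ln([out]/[in]), so ln([out]/[in]) = 40.0 × 1 / 26.7 = 1.4981.
[out]/[in] = e^(1.4981) = 4.473.
[out] = 4.473 × 23.7 = 106 mmol/L.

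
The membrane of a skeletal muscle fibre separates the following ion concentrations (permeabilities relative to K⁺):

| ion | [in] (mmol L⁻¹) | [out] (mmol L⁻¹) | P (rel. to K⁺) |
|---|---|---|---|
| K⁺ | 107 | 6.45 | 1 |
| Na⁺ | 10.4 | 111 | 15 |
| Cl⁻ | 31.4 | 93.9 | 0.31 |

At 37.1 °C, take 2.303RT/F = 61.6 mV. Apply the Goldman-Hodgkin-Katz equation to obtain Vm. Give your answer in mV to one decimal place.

Vm = 61.6 · log₁₀[(Σ P·[cation]ₒ + Σ P·[anion]ᵢ) / (Σ P·[cation]ᵢ + Σ P·[anion]ₒ)]
Numerator = 1×6.45 + 15×111 + 0.31×31.4 = 1681
Denominator = 1×107 + 15×10.4 + 0.31×93.9 = 292.1
Vm = 61.6 · log₁₀(5.7553) = 61.6 × (0.7601) = 46.82 mV

46.8 mV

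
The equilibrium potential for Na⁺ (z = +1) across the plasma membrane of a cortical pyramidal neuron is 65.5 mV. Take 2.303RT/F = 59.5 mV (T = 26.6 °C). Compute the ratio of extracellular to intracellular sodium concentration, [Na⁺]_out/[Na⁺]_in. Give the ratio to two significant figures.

13

log₁₀([out]/[in]) = E·z/(59.5) = 65.5 × 1 / 59.5 = 1.1008
[out]/[in] = 10^(1.1008) = 12.61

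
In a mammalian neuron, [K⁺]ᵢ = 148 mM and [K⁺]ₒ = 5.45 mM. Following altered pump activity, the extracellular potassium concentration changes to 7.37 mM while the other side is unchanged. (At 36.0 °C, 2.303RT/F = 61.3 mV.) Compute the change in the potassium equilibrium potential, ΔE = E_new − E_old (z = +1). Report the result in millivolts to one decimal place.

E_old = (61.3/1)·log₁₀(5.45/148) = -87.90 mV
E_new = (61.3/1)·log₁₀(7.37/148) = -79.86 mV
ΔE = -79.86 − (-87.90) = 8.03 mV

8.0 mV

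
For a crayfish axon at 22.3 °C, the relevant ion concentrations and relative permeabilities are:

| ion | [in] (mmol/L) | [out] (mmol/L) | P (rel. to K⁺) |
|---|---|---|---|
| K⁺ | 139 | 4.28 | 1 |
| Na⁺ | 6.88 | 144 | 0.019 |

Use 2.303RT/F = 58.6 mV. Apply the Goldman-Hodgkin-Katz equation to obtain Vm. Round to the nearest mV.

Vm = 58.6 · log₁₀[(Σ P·[cation]ₒ + Σ P·[anion]ᵢ) / (Σ P·[cation]ᵢ + Σ P·[anion]ₒ)]
Numerator = 1×4.28 + 0.019×144 = 7.016
Denominator = 1×139 + 0.019×6.88 = 139.1
Vm = 58.6 · log₁₀(0.050427) = 58.6 × (-1.2973) = -76.02 mV

-76 mV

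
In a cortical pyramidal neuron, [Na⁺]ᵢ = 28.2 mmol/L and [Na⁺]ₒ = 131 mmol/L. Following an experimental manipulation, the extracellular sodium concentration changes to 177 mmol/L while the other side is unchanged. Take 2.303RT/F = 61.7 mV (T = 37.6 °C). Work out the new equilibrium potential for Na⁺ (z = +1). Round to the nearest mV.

49 mV

After the shift: [Na⁺]_out = 177, [Na⁺]_in = 28.2 mmol/L.
E_new = (61.7/1)·log₁₀(177/28.2) = 61.70 · (0.7977) = 49.22 mV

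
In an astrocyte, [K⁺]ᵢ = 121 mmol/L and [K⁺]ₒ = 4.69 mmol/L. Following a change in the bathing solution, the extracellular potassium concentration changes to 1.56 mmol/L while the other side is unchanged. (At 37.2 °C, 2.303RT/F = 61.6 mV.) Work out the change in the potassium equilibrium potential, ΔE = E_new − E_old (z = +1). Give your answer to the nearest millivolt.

E_old = (61.6/1)·log₁₀(4.69/121) = -86.96 mV
E_new = (61.6/1)·log₁₀(1.56/121) = -116.40 mV
ΔE = -116.40 − (-86.96) = -29.45 mV

-29 mV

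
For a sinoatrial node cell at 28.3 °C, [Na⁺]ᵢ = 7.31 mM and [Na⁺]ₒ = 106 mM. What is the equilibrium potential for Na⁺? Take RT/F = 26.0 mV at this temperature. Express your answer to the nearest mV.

70 mV

E = (26.0/z) · ln([Na⁺]_out/[Na⁺]_in) with z = +1.
= (26.0/1) · ln(106/7.31) = 26.00 · ln(14.5)
= 26.00 · (2.6742) = 69.53 mV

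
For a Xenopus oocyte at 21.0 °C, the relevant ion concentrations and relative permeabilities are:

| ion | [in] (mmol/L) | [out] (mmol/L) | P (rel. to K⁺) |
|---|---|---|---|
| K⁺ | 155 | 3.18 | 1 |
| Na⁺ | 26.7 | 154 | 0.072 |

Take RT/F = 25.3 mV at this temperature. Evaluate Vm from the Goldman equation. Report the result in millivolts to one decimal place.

-60.7 mV

Vm = 25.3 · ln[(Σ P·[cation]ₒ + Σ P·[anion]ᵢ) / (Σ P·[cation]ᵢ + Σ P·[anion]ₒ)]
Numerator = 1×3.18 + 0.072×154 = 14.27
Denominator = 1×155 + 0.072×26.7 = 156.9
Vm = 25.3 · ln(0.090924) = 25.3 × (-2.3977) = -60.66 mV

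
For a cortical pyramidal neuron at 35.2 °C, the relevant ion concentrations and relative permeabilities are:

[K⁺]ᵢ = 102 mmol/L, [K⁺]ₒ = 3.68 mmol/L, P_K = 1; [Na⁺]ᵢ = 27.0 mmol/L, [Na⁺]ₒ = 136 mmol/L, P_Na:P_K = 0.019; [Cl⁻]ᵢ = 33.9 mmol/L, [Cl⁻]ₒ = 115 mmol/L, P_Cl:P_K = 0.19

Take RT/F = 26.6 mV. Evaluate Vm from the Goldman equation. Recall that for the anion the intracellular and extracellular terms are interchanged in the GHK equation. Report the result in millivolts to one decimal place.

Vm = 26.6 · ln[(Σ P·[cation]ₒ + Σ P·[anion]ᵢ) / (Σ P·[cation]ᵢ + Σ P·[anion]ₒ)]
Numerator = 1×3.68 + 0.019×136 + 0.19×33.9 = 12.71
Denominator = 1×102 + 0.019×27.0 + 0.19×115 = 124.4
Vm = 26.6 · ln(0.10216) = 26.6 × (-2.2812) = -60.68 mV

-60.7 mV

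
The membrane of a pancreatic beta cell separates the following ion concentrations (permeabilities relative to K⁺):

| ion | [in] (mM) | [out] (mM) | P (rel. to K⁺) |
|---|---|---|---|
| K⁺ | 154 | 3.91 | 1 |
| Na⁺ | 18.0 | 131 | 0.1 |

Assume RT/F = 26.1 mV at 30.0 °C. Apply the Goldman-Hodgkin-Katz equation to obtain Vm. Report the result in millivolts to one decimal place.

Vm = 26.1 · ln[(Σ P·[cation]ₒ + Σ P·[anion]ᵢ) / (Σ P·[cation]ᵢ + Σ P·[anion]ₒ)]
Numerator = 1×3.91 + 0.1×131 = 17.01
Denominator = 1×154 + 0.1×18.0 = 155.8
Vm = 26.1 · ln(0.10918) = 26.1 × (-2.2148) = -57.81 mV

-57.8 mV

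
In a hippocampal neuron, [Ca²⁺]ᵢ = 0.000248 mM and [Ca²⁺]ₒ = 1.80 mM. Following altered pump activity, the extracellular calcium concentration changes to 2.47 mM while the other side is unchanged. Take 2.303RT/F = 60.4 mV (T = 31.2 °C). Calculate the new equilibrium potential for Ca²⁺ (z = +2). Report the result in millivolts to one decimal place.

120.7 mV

After the shift: [Ca²⁺]_out = 2.47, [Ca²⁺]_in = 0.000248 mM.
E_new = (60.4/2)·log₁₀(2.47/0.000248) = 30.20 · (3.9982) = 120.75 mV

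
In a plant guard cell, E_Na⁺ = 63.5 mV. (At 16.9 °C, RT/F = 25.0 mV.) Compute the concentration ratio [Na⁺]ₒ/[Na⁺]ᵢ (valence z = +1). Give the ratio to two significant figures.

ln([out]/[in]) = E·z/(25.0) = 63.5 × 1 / 25.0 = 2.5400
[out]/[in] = e^(2.5400) = 12.68

13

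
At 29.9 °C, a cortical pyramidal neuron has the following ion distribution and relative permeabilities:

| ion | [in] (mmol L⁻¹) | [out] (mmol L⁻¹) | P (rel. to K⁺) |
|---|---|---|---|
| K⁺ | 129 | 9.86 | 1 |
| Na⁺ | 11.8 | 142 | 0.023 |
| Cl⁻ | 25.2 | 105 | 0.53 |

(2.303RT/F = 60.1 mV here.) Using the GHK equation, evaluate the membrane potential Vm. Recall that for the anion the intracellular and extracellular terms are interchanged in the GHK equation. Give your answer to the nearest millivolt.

Vm = 60.1 · log₁₀[(Σ P·[cation]ₒ + Σ P·[anion]ᵢ) / (Σ P·[cation]ᵢ + Σ P·[anion]ₒ)]
Numerator = 1×9.86 + 0.023×142 + 0.53×25.2 = 26.48
Denominator = 1×129 + 0.023×11.8 + 0.53×105 = 184.9
Vm = 60.1 · log₁₀(0.14321) = 60.1 × (-0.8440) = -50.73 mV

-51 mV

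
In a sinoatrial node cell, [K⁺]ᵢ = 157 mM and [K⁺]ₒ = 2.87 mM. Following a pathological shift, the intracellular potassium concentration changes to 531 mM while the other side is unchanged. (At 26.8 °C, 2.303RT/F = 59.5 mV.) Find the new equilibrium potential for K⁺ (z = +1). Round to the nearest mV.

-135 mV

After the shift: [K⁺]_out = 2.87, [K⁺]_in = 531 mM.
E_new = (59.5/1)·log₁₀(2.87/531) = 59.50 · (-2.2672) = -134.90 mV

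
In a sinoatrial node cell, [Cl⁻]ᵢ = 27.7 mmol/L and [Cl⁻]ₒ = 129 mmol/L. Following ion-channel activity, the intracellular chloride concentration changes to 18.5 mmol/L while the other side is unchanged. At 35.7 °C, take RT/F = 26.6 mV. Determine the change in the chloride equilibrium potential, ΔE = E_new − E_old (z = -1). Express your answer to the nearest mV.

E_old = (26.6/-1)·ln(129/27.7) = -40.92 mV
E_new = (26.6/-1)·ln(129/18.5) = -51.66 mV
ΔE = -51.66 − (-40.92) = -10.74 mV

-11 mV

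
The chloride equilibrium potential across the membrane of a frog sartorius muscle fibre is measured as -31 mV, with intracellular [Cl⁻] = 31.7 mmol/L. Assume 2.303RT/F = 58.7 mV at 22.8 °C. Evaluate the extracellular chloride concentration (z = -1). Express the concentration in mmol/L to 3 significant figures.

Nernst: E = (58.7/-1) · log₁₀([out]/[in]), so log₁₀([out]/[in]) = -31.0 × -1 / 58.7 = 0.5281.
[out]/[in] = 10^(0.5281) = 3.374.
[out] = 3.374 × 31.7 = 106.9 mmol/L.

107 mmol/L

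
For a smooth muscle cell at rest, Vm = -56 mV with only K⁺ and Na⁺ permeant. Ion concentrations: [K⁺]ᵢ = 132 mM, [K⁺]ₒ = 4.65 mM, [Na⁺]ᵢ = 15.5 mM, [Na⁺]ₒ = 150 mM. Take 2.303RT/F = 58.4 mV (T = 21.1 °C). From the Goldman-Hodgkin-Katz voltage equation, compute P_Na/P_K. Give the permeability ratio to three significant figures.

0.0665

Let α = P_Na/P_K. GHK: Vm = 58.4·log₁₀[(Kₒ + α·Naₒ)/(Kᵢ + α·Naᵢ)].
10^(Vm/58.4) = 10^(-56.0/58.4) = 0.10992
So 0.10992·(Kᵢ + α·Naᵢ) = Kₒ + α·Naₒ → α = (0.10992·132.0 − 4.65) / (150.0 − 0.10992·15.5)
α = (14.51 − 4.65) / (150.0 − 1.704) = 9.86/148.3 = 0.06649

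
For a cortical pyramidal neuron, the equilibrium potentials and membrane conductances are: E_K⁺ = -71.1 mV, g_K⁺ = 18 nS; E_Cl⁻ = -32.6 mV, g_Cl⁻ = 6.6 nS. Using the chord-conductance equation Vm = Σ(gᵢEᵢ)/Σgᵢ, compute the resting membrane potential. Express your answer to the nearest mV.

-61 mV

Σ gᵢEᵢ = 18·(-71.1) + 6.6·(-32.6) = -1494.96
Σ gᵢ = 18 + 6.6 = 24.6
Vm = -1494.96 / 24.6 = -60.77 mV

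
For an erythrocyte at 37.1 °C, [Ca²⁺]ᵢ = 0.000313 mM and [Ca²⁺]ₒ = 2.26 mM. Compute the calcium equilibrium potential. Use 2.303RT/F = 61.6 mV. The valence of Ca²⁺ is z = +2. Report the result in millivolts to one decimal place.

E = (61.6/z) · log₁₀([Ca²⁺]_out/[Ca²⁺]_in) with z = +2.
= (61.6/2) · log₁₀(2.26/0.000313) = 30.80 · log₁₀(7220)
= 30.80 · (3.8586) = 118.84 mV

118.8 mV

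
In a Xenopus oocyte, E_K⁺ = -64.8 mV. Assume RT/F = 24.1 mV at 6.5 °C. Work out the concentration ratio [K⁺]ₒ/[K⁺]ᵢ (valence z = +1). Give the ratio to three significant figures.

0.0680

ln([out]/[in]) = E·z/(24.1) = -64.8 × 1 / 24.1 = -2.6888
[out]/[in] = e^(-2.6888) = 0.06796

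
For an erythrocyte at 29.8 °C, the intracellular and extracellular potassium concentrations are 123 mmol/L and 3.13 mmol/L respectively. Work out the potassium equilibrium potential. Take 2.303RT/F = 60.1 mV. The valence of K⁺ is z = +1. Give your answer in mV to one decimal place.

E = (60.1/z) · log₁₀([K⁺]_out/[K⁺]_in) with z = +1.
= (60.1/1) · log₁₀(3.13/123) = 60.10 · log₁₀(0.02545)
= 60.10 · (-1.5944) = -95.82 mV

-95.8 mV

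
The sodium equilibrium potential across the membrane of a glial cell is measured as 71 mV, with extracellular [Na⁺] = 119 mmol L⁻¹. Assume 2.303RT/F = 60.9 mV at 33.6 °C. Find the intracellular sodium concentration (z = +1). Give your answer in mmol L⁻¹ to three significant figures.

Nernst: E = (60.9/1) · log₁₀([out]/[in]), so log₁₀([out]/[in]) = 71.0 × 1 / 60.9 = 1.1658.
[out]/[in] = 10^(1.1658) = 14.65.
[in] = 119 / 14.65 = 8.123 mmol L⁻¹.

8.12 mmol L⁻¹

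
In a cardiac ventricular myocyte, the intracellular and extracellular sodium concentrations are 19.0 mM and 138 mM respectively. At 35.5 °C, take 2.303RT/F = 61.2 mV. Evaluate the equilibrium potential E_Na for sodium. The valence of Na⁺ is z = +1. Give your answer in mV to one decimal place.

52.7 mV

E = (61.2/z) · log₁₀([Na⁺]_out/[Na⁺]_in) with z = +1.
= (61.2/1) · log₁₀(138/19.0) = 61.20 · log₁₀(7.263)
= 61.20 · (0.8611) = 52.70 mV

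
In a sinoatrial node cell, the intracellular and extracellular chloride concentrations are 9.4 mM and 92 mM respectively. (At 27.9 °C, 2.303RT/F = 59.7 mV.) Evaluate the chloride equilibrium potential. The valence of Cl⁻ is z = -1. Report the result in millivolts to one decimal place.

E = (59.7/z) · log₁₀([Cl⁻]_out/[Cl⁻]_in) with z = -1.
For an anion, dividing by z = -1 reverses the sign.
= (59.7/-1) · log₁₀(92/9.4) = -59.70 · log₁₀(9.787)
= -59.70 · (0.9907) = -59.14 mV

-59.1 mV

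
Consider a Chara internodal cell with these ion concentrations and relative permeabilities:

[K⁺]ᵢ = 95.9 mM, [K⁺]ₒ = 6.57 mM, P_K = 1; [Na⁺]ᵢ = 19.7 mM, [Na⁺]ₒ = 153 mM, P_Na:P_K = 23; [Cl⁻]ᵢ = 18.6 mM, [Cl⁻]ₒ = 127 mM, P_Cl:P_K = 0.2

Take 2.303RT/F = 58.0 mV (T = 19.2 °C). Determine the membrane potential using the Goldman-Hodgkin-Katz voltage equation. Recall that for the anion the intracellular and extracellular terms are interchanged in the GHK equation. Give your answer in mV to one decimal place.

Vm = 58.0 · log₁₀[(Σ P·[cation]ₒ + Σ P·[anion]ᵢ) / (Σ P·[cation]ᵢ + Σ P·[anion]ₒ)]
Numerator = 1×6.57 + 23×153 + 0.2×18.6 = 3529
Denominator = 1×95.9 + 23×19.7 + 0.2×127 = 574.4
Vm = 58.0 · log₁₀(6.1443) = 58.0 × (0.7885) = 45.73 mV

45.7 mV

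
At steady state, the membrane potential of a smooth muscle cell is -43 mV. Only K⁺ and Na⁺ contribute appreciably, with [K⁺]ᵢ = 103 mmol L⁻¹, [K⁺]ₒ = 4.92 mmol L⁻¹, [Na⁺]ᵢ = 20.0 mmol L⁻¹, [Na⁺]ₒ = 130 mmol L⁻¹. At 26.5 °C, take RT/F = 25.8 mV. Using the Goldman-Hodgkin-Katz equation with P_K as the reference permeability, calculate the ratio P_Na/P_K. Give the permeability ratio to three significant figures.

Let α = P_Na/P_K. GHK: Vm = 25.8·ln[(Kₒ + α·Naₒ)/(Kᵢ + α·Naᵢ)].
e^(Vm/25.8) = e^(-43.0/25.8) = 0.18888
So 0.18888·(Kᵢ + α·Naᵢ) = Kₒ + α·Naₒ → α = (0.18888·103.0 − 4.92) / (130.0 − 0.18888·20.0)
α = (19.45 − 4.92) / (130.0 − 3.778) = 14.53/126.2 = 0.1151

0.115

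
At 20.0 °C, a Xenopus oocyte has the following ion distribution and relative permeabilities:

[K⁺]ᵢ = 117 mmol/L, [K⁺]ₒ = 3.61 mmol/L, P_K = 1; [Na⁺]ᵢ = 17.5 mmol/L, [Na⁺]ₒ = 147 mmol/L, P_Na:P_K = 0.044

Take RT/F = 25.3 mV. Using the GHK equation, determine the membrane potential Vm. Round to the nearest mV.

Vm = 25.3 · ln[(Σ P·[cation]ₒ + Σ P·[anion]ᵢ) / (Σ P·[cation]ᵢ + Σ P·[anion]ₒ)]
Numerator = 1×3.61 + 0.044×147 = 10.08
Denominator = 1×117 + 0.044×17.5 = 117.8
Vm = 25.3 · ln(0.085574) = 25.3 × (-2.4584) = -62.20 mV

-62 mV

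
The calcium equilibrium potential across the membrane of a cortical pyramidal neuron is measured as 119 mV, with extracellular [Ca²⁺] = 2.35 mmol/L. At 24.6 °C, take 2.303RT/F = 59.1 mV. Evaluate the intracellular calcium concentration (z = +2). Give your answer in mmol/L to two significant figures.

Nernst: E = (59.1/2) · log₁₀([out]/[in]), so log₁₀([out]/[in]) = 119.0 × 2 / 59.1 = 4.0271.
[out]/[in] = 10^(4.0271) = 1.064e+04.
[in] = 2.35 / 1.064e+04 = 0.0002208 mmol/L.

0.00022 mmol/L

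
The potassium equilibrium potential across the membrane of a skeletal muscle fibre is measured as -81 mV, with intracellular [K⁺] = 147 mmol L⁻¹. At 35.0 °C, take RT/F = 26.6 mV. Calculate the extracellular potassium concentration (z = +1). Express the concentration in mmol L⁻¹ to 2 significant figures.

Nernst: E = (26.6/1) · ln([out]/[in]), so ln([out]/[in]) = -81.0 × 1 / 26.6 = -3.0451.
[out]/[in] = e^(-3.0451) = 0.04759.
[out] = 0.04759 × 147 = 6.996 mmol L⁻¹.

7.0 mmol L⁻¹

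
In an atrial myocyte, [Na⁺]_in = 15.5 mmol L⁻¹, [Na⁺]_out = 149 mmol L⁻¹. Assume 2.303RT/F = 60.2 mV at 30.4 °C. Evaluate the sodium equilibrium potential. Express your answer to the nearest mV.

E = (60.2/z) · log₁₀([Na⁺]_out/[Na⁺]_in) with z = +1.
= (60.2/1) · log₁₀(149/15.5) = 60.20 · log₁₀(9.613)
= 60.20 · (0.9829) = 59.17 mV

59 mV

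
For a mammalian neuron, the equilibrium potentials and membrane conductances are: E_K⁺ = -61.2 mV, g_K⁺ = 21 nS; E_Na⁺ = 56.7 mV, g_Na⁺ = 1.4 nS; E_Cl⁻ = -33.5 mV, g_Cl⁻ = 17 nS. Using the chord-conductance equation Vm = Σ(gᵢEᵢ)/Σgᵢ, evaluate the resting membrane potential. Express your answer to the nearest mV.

Σ gᵢEᵢ = 21·(-61.2) + 1.4·(56.7) + 17·(-33.5) = -1775.32
Σ gᵢ = 21 + 1.4 + 17 = 39.4
Vm = -1775.32 / 39.4 = -45.06 mV

-45 mV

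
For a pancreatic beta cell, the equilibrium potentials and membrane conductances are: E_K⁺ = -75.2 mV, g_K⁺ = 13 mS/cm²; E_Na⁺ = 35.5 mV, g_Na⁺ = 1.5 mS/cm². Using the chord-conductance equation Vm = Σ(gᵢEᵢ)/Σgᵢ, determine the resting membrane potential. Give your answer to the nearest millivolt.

Σ gᵢEᵢ = 13·(-75.2) + 1.5·(35.5) = -924.35
Σ gᵢ = 13 + 1.5 = 14.5
Vm = -924.35 / 14.5 = -63.75 mV

-64 mV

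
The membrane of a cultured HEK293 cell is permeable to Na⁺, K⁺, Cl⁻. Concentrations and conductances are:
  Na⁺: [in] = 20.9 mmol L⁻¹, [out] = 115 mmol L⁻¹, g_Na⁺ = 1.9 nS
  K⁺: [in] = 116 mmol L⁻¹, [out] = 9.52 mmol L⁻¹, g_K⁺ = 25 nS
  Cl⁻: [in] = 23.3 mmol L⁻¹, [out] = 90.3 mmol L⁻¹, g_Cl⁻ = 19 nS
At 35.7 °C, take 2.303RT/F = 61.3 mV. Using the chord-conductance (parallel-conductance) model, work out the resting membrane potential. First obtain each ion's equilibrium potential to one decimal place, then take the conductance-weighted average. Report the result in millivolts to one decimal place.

-49.3 mV

E_Na⁺ = (61.3/1)·log₁₀(115/20.9) = 45.4 mV
E_K⁺ = (61.3/1)·log₁₀(9.52/116) = -66.6 mV
E_Cl⁻ = (61.3/-1)·log₁₀(90.3/23.3) = -36.1 mV
Vm = (Σ gᵢEᵢ)/(Σ gᵢ) = (1.9·45.4 + 25·-66.6 + 19·-36.1) / (1.9 + 25 + 19)
= -2264.64 / 45.9 = -49.34 mV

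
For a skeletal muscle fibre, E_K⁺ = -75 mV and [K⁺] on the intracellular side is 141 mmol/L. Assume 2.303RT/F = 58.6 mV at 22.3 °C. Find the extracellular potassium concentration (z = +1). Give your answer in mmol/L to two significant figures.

7.4 mmol/L

Nernst: E = (58.6/1) · log₁₀([out]/[in]), so log₁₀([out]/[in]) = -75.0 × 1 / 58.6 = -1.2799.
[out]/[in] = 10^(-1.2799) = 0.0525.
[out] = 0.0525 × 141 = 7.402 mmol/L.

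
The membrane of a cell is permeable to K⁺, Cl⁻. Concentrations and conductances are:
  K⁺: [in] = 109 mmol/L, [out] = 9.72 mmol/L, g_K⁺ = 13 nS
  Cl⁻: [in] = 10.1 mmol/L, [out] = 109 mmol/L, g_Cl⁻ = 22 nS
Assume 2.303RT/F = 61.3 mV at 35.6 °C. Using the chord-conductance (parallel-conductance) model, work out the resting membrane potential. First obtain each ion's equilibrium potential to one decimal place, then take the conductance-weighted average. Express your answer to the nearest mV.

-64 mV

E_K⁺ = (61.3/1)·log₁₀(9.72/109) = -64.4 mV
E_Cl⁻ = (61.3/-1)·log₁₀(109/10.1) = -63.3 mV
Vm = (Σ gᵢEᵢ)/(Σ gᵢ) = (13·-64.4 + 22·-63.3) / (13 + 22)
= -2229.80 / 35 = -63.71 mV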